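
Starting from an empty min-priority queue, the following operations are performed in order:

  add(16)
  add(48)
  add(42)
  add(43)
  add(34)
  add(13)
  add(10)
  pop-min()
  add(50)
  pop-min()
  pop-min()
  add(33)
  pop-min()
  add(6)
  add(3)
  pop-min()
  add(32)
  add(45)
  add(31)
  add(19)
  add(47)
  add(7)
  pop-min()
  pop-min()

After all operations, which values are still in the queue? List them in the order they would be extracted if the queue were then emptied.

insert 16 → {16}
insert 48 → {16, 48}
insert 42 → {16, 42, 48}
insert 43 → {16, 42, 43, 48}
insert 34 → {16, 34, 42, 43, 48}
insert 13 → {13, 16, 34, 42, 43, 48}
insert 10 → {10, 13, 16, 34, 42, 43, 48}
pop-min → 10; now {13, 16, 34, 42, 43, 48}
insert 50 → {13, 16, 34, 42, 43, 48, 50}
pop-min → 13; now {16, 34, 42, 43, 48, 50}
pop-min → 16; now {34, 42, 43, 48, 50}
insert 33 → {33, 34, 42, 43, 48, 50}
pop-min → 33; now {34, 42, 43, 48, 50}
insert 6 → {6, 34, 42, 43, 48, 50}
insert 3 → {3, 6, 34, 42, 43, 48, 50}
pop-min → 3; now {6, 34, 42, 43, 48, 50}
insert 32 → {6, 32, 34, 42, 43, 48, 50}
insert 45 → {6, 32, 34, 42, 43, 45, 48, 50}
insert 31 → {6, 31, 32, 34, 42, 43, 45, 48, 50}
insert 19 → {6, 19, 31, 32, 34, 42, 43, 45, 48, 50}
insert 47 → {6, 19, 31, 32, 34, 42, 43, 45, 47, 48, 50}
insert 7 → {6, 7, 19, 31, 32, 34, 42, 43, 45, 47, 48, 50}
pop-min → 6; now {7, 19, 31, 32, 34, 42, 43, 45, 47, 48, 50}
pop-min → 7; now {19, 31, 32, 34, 42, 43, 45, 47, 48, 50}

[19, 31, 32, 34, 42, 43, 45, 47, 48, 50]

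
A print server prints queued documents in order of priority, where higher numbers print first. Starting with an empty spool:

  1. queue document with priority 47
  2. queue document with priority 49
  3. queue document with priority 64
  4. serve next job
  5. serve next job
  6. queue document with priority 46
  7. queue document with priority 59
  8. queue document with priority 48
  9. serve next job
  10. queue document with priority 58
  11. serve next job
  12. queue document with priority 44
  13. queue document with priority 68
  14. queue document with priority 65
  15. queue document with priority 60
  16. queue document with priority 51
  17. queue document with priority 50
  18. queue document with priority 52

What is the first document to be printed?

64

insert 47 → {47}
insert 49 → {49, 47}
insert 64 → {64, 49, 47}
serve next job → 64; now {49, 47}
serve next job → 49; now {47}
insert 46 → {47, 46}
insert 59 → {59, 47, 46}
insert 48 → {59, 48, 47, 46}
serve next job → 59; now {48, 47, 46}
insert 58 → {58, 48, 47, 46}
serve next job → 58; now {48, 47, 46}
insert 44 → {48, 47, 46, 44}
insert 68 → {68, 48, 47, 46, 44}
insert 65 → {68, 65, 48, 47, 46, 44}
insert 60 → {68, 65, 60, 48, 47, 46, 44}
insert 51 → {68, 65, 60, 51, 48, 47, 46, 44}
insert 50 → {68, 65, 60, 51, 50, 48, 47, 46, 44}
insert 52 → {68, 65, 60, 52, 51, 50, 48, 47, 46, 44}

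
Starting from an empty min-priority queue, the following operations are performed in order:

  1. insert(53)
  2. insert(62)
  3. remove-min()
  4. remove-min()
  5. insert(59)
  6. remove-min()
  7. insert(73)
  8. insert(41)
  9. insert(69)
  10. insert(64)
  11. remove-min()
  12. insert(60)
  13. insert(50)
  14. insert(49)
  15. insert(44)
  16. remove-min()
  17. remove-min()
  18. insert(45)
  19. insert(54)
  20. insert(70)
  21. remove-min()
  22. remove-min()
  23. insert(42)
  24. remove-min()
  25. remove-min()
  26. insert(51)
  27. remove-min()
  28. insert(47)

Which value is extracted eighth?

insert 53 → {53}
insert 62 → {53, 62}
remove-min → 53; now {62}
remove-min → 62; now {}
insert 59 → {59}
remove-min → 59; now {}
insert 73 → {73}
insert 41 → {41, 73}
insert 69 → {41, 69, 73}
insert 64 → {41, 64, 69, 73}
remove-min → 41; now {64, 69, 73}
insert 60 → {60, 64, 69, 73}
insert 50 → {50, 60, 64, 69, 73}
insert 49 → {49, 50, 60, 64, 69, 73}
insert 44 → {44, 49, 50, 60, 64, 69, 73}
remove-min → 44; now {49, 50, 60, 64, 69, 73}
remove-min → 49; now {50, 60, 64, 69, 73}
insert 45 → {45, 50, 60, 64, 69, 73}
insert 54 → {45, 50, 54, 60, 64, 69, 73}
insert 70 → {45, 50, 54, 60, 64, 69, 70, 73}
remove-min → 45; now {50, 54, 60, 64, 69, 70, 73}
remove-min → 50; now {54, 60, 64, 69, 70, 73}
insert 42 → {42, 54, 60, 64, 69, 70, 73}
remove-min → 42; now {54, 60, 64, 69, 70, 73}
remove-min → 54; now {60, 64, 69, 70, 73}
insert 51 → {51, 60, 64, 69, 70, 73}
remove-min → 51; now {60, 64, 69, 70, 73}
insert 47 → {47, 60, 64, 69, 70, 73}

50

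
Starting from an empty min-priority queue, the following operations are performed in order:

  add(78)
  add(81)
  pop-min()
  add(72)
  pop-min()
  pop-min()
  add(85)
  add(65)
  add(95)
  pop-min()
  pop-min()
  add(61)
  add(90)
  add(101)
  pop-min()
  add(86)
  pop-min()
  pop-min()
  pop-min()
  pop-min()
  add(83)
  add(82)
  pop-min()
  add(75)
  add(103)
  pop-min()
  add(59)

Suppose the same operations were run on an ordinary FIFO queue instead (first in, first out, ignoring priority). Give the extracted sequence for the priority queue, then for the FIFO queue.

priority queue: 78, 72, 81, 65, 85, 61, 86, 90, 95, 101, 82, 75; FIFO queue: [78, 81, 72, 85, 65, 95, 61, 90, 101, 86, 83, 82]

insert 78 → {78}
insert 81 → {78, 81}
pop-min → 78; now {81}
insert 72 → {72, 81}
pop-min → 72; now {81}
pop-min → 81; now {}
insert 85 → {85}
insert 65 → {65, 85}
insert 95 → {65, 85, 95}
pop-min → 65; now {85, 95}
pop-min → 85; now {95}
insert 61 → {61, 95}
insert 90 → {61, 90, 95}
insert 101 → {61, 90, 95, 101}
pop-min → 61; now {90, 95, 101}
insert 86 → {86, 90, 95, 101}
pop-min → 86; now {90, 95, 101}
pop-min → 90; now {95, 101}
pop-min → 95; now {101}
pop-min → 101; now {}
insert 83 → {83}
insert 82 → {82, 83}
pop-min → 82; now {83}
insert 75 → {75, 83}
insert 103 → {75, 83, 103}
pop-min → 75; now {83, 103}
insert 59 → {59, 83, 103}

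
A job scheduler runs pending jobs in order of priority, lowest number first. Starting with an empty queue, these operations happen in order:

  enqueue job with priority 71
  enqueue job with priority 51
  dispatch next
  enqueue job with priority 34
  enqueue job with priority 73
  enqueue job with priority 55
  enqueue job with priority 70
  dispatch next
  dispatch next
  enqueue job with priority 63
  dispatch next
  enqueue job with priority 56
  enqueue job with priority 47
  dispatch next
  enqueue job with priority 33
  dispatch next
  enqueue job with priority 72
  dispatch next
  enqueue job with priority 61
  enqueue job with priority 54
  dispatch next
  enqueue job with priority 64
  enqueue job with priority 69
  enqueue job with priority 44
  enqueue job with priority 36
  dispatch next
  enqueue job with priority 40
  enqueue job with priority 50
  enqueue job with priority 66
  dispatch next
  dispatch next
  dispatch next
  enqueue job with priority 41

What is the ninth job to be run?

36

insert 71 → {71}
insert 51 → {51, 71}
dispatch next → 51; now {71}
insert 34 → {34, 71}
insert 73 → {34, 71, 73}
insert 55 → {34, 55, 71, 73}
insert 70 → {34, 55, 70, 71, 73}
dispatch next → 34; now {55, 70, 71, 73}
dispatch next → 55; now {70, 71, 73}
insert 63 → {63, 70, 71, 73}
dispatch next → 63; now {70, 71, 73}
insert 56 → {56, 70, 71, 73}
insert 47 → {47, 56, 70, 71, 73}
dispatch next → 47; now {56, 70, 71, 73}
insert 33 → {33, 56, 70, 71, 73}
dispatch next → 33; now {56, 70, 71, 73}
insert 72 → {56, 70, 71, 72, 73}
dispatch next → 56; now {70, 71, 72, 73}
insert 61 → {61, 70, 71, 72, 73}
insert 54 → {54, 61, 70, 71, 72, 73}
dispatch next → 54; now {61, 70, 71, 72, 73}
insert 64 → {61, 64, 70, 71, 72, 73}
insert 69 → {61, 64, 69, 70, 71, 72, 73}
insert 44 → {44, 61, 64, 69, 70, 71, 72, 73}
insert 36 → {36, 44, 61, 64, 69, 70, 71, 72, 73}
dispatch next → 36; now {44, 61, 64, 69, 70, 71, 72, 73}
insert 40 → {40, 44, 61, 64, 69, 70, 71, 72, 73}
insert 50 → {40, 44, 50, 61, 64, 69, 70, 71, 72, 73}
insert 66 → {40, 44, 50, 61, 64, 66, 69, 70, 71, 72, 73}
dispatch next → 40; now {44, 50, 61, 64, 66, 69, 70, 71, 72, 73}
dispatch next → 44; now {50, 61, 64, 66, 69, 70, 71, 72, 73}
dispatch next → 50; now {61, 64, 66, 69, 70, 71, 72, 73}
insert 41 → {41, 61, 64, 66, 69, 70, 71, 72, 73}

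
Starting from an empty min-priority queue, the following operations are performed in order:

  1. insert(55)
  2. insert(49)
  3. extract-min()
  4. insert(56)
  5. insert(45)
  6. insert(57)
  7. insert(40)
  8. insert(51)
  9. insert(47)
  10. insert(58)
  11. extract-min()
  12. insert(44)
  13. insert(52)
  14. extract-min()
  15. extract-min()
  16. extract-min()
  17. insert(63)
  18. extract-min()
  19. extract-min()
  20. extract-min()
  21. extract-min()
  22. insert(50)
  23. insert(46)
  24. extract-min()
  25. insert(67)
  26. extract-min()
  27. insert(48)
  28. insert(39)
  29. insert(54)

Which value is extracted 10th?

46

insert 55 → {55}
insert 49 → {49, 55}
extract-min → 49; now {55}
insert 56 → {55, 56}
insert 45 → {45, 55, 56}
insert 57 → {45, 55, 56, 57}
insert 40 → {40, 45, 55, 56, 57}
insert 51 → {40, 45, 51, 55, 56, 57}
insert 47 → {40, 45, 47, 51, 55, 56, 57}
insert 58 → {40, 45, 47, 51, 55, 56, 57, 58}
extract-min → 40; now {45, 47, 51, 55, 56, 57, 58}
insert 44 → {44, 45, 47, 51, 55, 56, 57, 58}
insert 52 → {44, 45, 47, 51, 52, 55, 56, 57, 58}
extract-min → 44; now {45, 47, 51, 52, 55, 56, 57, 58}
extract-min → 45; now {47, 51, 52, 55, 56, 57, 58}
extract-min → 47; now {51, 52, 55, 56, 57, 58}
insert 63 → {51, 52, 55, 56, 57, 58, 63}
extract-min → 51; now {52, 55, 56, 57, 58, 63}
extract-min → 52; now {55, 56, 57, 58, 63}
extract-min → 55; now {56, 57, 58, 63}
extract-min → 56; now {57, 58, 63}
insert 50 → {50, 57, 58, 63}
insert 46 → {46, 50, 57, 58, 63}
extract-min → 46; now {50, 57, 58, 63}
insert 67 → {50, 57, 58, 63, 67}
extract-min → 50; now {57, 58, 63, 67}
insert 48 → {48, 57, 58, 63, 67}
insert 39 → {39, 48, 57, 58, 63, 67}
insert 54 → {39, 48, 54, 57, 58, 63, 67}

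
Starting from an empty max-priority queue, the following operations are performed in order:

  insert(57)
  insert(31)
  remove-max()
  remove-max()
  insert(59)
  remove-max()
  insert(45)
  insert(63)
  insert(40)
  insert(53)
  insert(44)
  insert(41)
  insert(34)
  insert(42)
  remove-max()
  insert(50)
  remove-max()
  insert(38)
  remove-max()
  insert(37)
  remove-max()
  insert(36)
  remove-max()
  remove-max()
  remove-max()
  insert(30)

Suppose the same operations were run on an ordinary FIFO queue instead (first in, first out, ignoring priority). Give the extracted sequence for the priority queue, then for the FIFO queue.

insert 57 → {57}
insert 31 → {57, 31}
remove-max → 57; now {31}
remove-max → 31; now {}
insert 59 → {59}
remove-max → 59; now {}
insert 45 → {45}
insert 63 → {63, 45}
insert 40 → {63, 45, 40}
insert 53 → {63, 53, 45, 40}
insert 44 → {63, 53, 45, 44, 40}
insert 41 → {63, 53, 45, 44, 41, 40}
insert 34 → {63, 53, 45, 44, 41, 40, 34}
insert 42 → {63, 53, 45, 44, 42, 41, 40, 34}
remove-max → 63; now {53, 45, 44, 42, 41, 40, 34}
insert 50 → {53, 50, 45, 44, 42, 41, 40, 34}
remove-max → 53; now {50, 45, 44, 42, 41, 40, 34}
insert 38 → {50, 45, 44, 42, 41, 40, 38, 34}
remove-max → 50; now {45, 44, 42, 41, 40, 38, 34}
insert 37 → {45, 44, 42, 41, 40, 38, 37, 34}
remove-max → 45; now {44, 42, 41, 40, 38, 37, 34}
insert 36 → {44, 42, 41, 40, 38, 37, 36, 34}
remove-max → 44; now {42, 41, 40, 38, 37, 36, 34}
remove-max → 42; now {41, 40, 38, 37, 36, 34}
remove-max → 41; now {40, 38, 37, 36, 34}
insert 30 → {40, 38, 37, 36, 34, 30}

priority queue: [57, 31, 59, 63, 53, 50, 45, 44, 42, 41]; FIFO queue: [57, 31, 59, 45, 63, 40, 53, 44, 41, 34]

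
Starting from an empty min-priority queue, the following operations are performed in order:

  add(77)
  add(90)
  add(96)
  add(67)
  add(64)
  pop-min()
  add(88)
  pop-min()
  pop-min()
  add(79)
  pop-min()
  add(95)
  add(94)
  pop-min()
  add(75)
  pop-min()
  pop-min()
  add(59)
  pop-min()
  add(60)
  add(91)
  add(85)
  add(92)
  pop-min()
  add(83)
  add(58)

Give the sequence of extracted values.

insert 77 → {77}
insert 90 → {77, 90}
insert 96 → {77, 90, 96}
insert 67 → {67, 77, 90, 96}
insert 64 → {64, 67, 77, 90, 96}
pop-min → 64; now {67, 77, 90, 96}
insert 88 → {67, 77, 88, 90, 96}
pop-min → 67; now {77, 88, 90, 96}
pop-min → 77; now {88, 90, 96}
insert 79 → {79, 88, 90, 96}
pop-min → 79; now {88, 90, 96}
insert 95 → {88, 90, 95, 96}
insert 94 → {88, 90, 94, 95, 96}
pop-min → 88; now {90, 94, 95, 96}
insert 75 → {75, 90, 94, 95, 96}
pop-min → 75; now {90, 94, 95, 96}
pop-min → 90; now {94, 95, 96}
insert 59 → {59, 94, 95, 96}
pop-min → 59; now {94, 95, 96}
insert 60 → {60, 94, 95, 96}
insert 91 → {60, 91, 94, 95, 96}
insert 85 → {60, 85, 91, 94, 95, 96}
insert 92 → {60, 85, 91, 92, 94, 95, 96}
pop-min → 60; now {85, 91, 92, 94, 95, 96}
insert 83 → {83, 85, 91, 92, 94, 95, 96}
insert 58 → {58, 83, 85, 91, 92, 94, 95, 96}

[64, 67, 77, 79, 88, 75, 90, 59, 60]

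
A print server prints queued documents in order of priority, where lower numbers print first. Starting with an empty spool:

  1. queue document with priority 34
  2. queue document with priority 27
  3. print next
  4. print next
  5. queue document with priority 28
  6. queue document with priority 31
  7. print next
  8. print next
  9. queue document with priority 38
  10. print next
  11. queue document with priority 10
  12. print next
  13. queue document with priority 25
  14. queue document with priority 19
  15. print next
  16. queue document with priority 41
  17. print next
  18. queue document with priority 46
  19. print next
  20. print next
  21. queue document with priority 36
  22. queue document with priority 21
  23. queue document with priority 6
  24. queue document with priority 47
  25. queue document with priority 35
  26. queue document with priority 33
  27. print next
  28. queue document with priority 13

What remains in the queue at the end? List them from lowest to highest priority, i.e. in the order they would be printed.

13, 21, 33, 35, 36, 47

insert 34 → {34}
insert 27 → {27, 34}
print next → 27; now {34}
print next → 34; now {}
insert 28 → {28}
insert 31 → {28, 31}
print next → 28; now {31}
print next → 31; now {}
insert 38 → {38}
print next → 38; now {}
insert 10 → {10}
print next → 10; now {}
insert 25 → {25}
insert 19 → {19, 25}
print next → 19; now {25}
insert 41 → {25, 41}
print next → 25; now {41}
insert 46 → {41, 46}
print next → 41; now {46}
print next → 46; now {}
insert 36 → {36}
insert 21 → {21, 36}
insert 6 → {6, 21, 36}
insert 47 → {6, 21, 36, 47}
insert 35 → {6, 21, 35, 36, 47}
insert 33 → {6, 21, 33, 35, 36, 47}
print next → 6; now {21, 33, 35, 36, 47}
insert 13 → {13, 21, 33, 35, 36, 47}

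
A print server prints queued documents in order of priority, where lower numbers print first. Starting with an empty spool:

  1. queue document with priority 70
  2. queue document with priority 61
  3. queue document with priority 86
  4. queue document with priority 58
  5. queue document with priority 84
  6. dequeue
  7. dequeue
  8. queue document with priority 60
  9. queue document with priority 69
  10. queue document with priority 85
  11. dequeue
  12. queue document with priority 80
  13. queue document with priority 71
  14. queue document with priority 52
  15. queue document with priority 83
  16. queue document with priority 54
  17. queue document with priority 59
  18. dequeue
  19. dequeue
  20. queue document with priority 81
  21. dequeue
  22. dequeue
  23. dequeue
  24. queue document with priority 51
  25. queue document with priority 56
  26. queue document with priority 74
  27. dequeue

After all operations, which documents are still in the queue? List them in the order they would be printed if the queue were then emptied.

insert 70 → {70}
insert 61 → {61, 70}
insert 86 → {61, 70, 86}
insert 58 → {58, 61, 70, 86}
insert 84 → {58, 61, 70, 84, 86}
dequeue → 58; now {61, 70, 84, 86}
dequeue → 61; now {70, 84, 86}
insert 60 → {60, 70, 84, 86}
insert 69 → {60, 69, 70, 84, 86}
insert 85 → {60, 69, 70, 84, 85, 86}
dequeue → 60; now {69, 70, 84, 85, 86}
insert 80 → {69, 70, 80, 84, 85, 86}
insert 71 → {69, 70, 71, 80, 84, 85, 86}
insert 52 → {52, 69, 70, 71, 80, 84, 85, 86}
insert 83 → {52, 69, 70, 71, 80, 83, 84, 85, 86}
insert 54 → {52, 54, 69, 70, 71, 80, 83, 84, 85, 86}
insert 59 → {52, 54, 59, 69, 70, 71, 80, 83, 84, 85, 86}
dequeue → 52; now {54, 59, 69, 70, 71, 80, 83, 84, 85, 86}
dequeue → 54; now {59, 69, 70, 71, 80, 83, 84, 85, 86}
insert 81 → {59, 69, 70, 71, 80, 81, 83, 84, 85, 86}
dequeue → 59; now {69, 70, 71, 80, 81, 83, 84, 85, 86}
dequeue → 69; now {70, 71, 80, 81, 83, 84, 85, 86}
dequeue → 70; now {71, 80, 81, 83, 84, 85, 86}
insert 51 → {51, 71, 80, 81, 83, 84, 85, 86}
insert 56 → {51, 56, 71, 80, 81, 83, 84, 85, 86}
insert 74 → {51, 56, 71, 74, 80, 81, 83, 84, 85, 86}
dequeue → 51; now {56, 71, 74, 80, 81, 83, 84, 85, 86}

[56, 71, 74, 80, 81, 83, 84, 85, 86]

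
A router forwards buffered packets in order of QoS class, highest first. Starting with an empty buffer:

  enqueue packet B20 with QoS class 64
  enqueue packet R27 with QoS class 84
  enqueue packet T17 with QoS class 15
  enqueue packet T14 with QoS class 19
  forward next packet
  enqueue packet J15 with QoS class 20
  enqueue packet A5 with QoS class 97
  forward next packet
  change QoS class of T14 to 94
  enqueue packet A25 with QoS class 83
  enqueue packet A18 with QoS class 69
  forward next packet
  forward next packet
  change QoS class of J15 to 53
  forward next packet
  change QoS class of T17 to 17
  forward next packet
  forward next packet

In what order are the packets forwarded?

R27 → A5 → T14 → A25 → A18 → B20 → J15

add B20 (QoS class 64) → {B20:64}
add R27 (QoS class 84) → {R27:84, B20:64}
add T17 (QoS class 15) → {R27:84, B20:64, T17:15}
add T14 (QoS class 19) → {R27:84, B20:64, T14:19, T17:15}
forward next packet → R27; now {B20:64, T14:19, T17:15}
add J15 (QoS class 20) → {B20:64, J15:20, T14:19, T17:15}
add A5 (QoS class 97) → {A5:97, B20:64, J15:20, T14:19, T17:15}
forward next packet → A5; now {B20:64, J15:20, T14:19, T17:15}
update T14 to QoS class 94 → {T14:94, B20:64, J15:20, T17:15}
add A25 (QoS class 83) → {T14:94, A25:83, B20:64, J15:20, T17:15}
add A18 (QoS class 69) → {T14:94, A25:83, A18:69, B20:64, J15:20, T17:15}
forward next packet → T14; now {A25:83, A18:69, B20:64, J15:20, T17:15}
forward next packet → A25; now {A18:69, B20:64, J15:20, T17:15}
update J15 to QoS class 53 → {A18:69, B20:64, J15:53, T17:15}
forward next packet → A18; now {B20:64, J15:53, T17:15}
update T17 to QoS class 17 → {B20:64, J15:53, T17:17}
forward next packet → B20; now {J15:53, T17:17}
forward next packet → J15; now {T17:17}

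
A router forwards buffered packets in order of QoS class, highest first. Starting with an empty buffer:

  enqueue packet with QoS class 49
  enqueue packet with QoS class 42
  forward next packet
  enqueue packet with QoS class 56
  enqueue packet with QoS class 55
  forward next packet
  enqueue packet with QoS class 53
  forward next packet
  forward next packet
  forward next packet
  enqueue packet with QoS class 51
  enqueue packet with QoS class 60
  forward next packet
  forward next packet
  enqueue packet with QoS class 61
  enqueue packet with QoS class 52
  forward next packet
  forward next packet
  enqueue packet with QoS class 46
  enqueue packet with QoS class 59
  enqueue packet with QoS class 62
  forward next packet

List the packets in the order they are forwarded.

49, 56, 55, 53, 42, 60, 51, 61, 52, 62

insert 49 → {49}
insert 42 → {49, 42}
forward next packet → 49; now {42}
insert 56 → {56, 42}
insert 55 → {56, 55, 42}
forward next packet → 56; now {55, 42}
insert 53 → {55, 53, 42}
forward next packet → 55; now {53, 42}
forward next packet → 53; now {42}
forward next packet → 42; now {}
insert 51 → {51}
insert 60 → {60, 51}
forward next packet → 60; now {51}
forward next packet → 51; now {}
insert 61 → {61}
insert 52 → {61, 52}
forward next packet → 61; now {52}
forward next packet → 52; now {}
insert 46 → {46}
insert 59 → {59, 46}
insert 62 → {62, 59, 46}
forward next packet → 62; now {59, 46}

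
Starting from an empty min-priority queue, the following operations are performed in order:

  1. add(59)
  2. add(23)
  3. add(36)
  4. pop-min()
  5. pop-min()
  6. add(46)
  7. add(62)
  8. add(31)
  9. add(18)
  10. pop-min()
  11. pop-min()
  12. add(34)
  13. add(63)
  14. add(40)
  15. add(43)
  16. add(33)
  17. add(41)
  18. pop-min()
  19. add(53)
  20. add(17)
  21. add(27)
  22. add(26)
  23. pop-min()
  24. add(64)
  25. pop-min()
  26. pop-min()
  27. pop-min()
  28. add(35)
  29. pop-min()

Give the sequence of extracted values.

insert 59 → {59}
insert 23 → {23, 59}
insert 36 → {23, 36, 59}
pop-min → 23; now {36, 59}
pop-min → 36; now {59}
insert 46 → {46, 59}
insert 62 → {46, 59, 62}
insert 31 → {31, 46, 59, 62}
insert 18 → {18, 31, 46, 59, 62}
pop-min → 18; now {31, 46, 59, 62}
pop-min → 31; now {46, 59, 62}
insert 34 → {34, 46, 59, 62}
insert 63 → {34, 46, 59, 62, 63}
insert 40 → {34, 40, 46, 59, 62, 63}
insert 43 → {34, 40, 43, 46, 59, 62, 63}
insert 33 → {33, 34, 40, 43, 46, 59, 62, 63}
insert 41 → {33, 34, 40, 41, 43, 46, 59, 62, 63}
pop-min → 33; now {34, 40, 41, 43, 46, 59, 62, 63}
insert 53 → {34, 40, 41, 43, 46, 53, 59, 62, 63}
insert 17 → {17, 34, 40, 41, 43, 46, 53, 59, 62, 63}
insert 27 → {17, 27, 34, 40, 41, 43, 46, 53, 59, 62, 63}
insert 26 → {17, 26, 27, 34, 40, 41, 43, 46, 53, 59, 62, 63}
pop-min → 17; now {26, 27, 34, 40, 41, 43, 46, 53, 59, 62, 63}
insert 64 → {26, 27, 34, 40, 41, 43, 46, 53, 59, 62, 63, 64}
pop-min → 26; now {27, 34, 40, 41, 43, 46, 53, 59, 62, 63, 64}
pop-min → 27; now {34, 40, 41, 43, 46, 53, 59, 62, 63, 64}
pop-min → 34; now {40, 41, 43, 46, 53, 59, 62, 63, 64}
insert 35 → {35, 40, 41, 43, 46, 53, 59, 62, 63, 64}
pop-min → 35; now {40, 41, 43, 46, 53, 59, 62, 63, 64}

23 → 36 → 18 → 31 → 33 → 17 → 26 → 27 → 34 → 35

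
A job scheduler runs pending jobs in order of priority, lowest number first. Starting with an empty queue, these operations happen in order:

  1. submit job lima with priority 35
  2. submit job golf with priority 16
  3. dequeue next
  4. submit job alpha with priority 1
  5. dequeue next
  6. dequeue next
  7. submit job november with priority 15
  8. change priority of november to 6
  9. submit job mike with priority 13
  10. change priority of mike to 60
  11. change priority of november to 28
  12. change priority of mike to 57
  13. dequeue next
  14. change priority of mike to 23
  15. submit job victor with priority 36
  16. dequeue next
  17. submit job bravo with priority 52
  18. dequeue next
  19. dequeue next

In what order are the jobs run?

golf → alpha → lima → november → mike → victor → bravo

add lima (priority 35) → {lima:35}
add golf (priority 16) → {golf:16, lima:35}
dequeue next → golf; now {lima:35}
add alpha (priority 1) → {alpha:1, lima:35}
dequeue next → alpha; now {lima:35}
dequeue next → lima; now {}
add november (priority 15) → {november:15}
update november to priority 6 → {november:6}
add mike (priority 13) → {november:6, mike:13}
update mike to priority 60 → {november:6, mike:60}
update november to priority 28 → {november:28, mike:60}
update mike to priority 57 → {november:28, mike:57}
dequeue next → november; now {mike:57}
update mike to priority 23 → {mike:23}
add victor (priority 36) → {mike:23, victor:36}
dequeue next → mike; now {victor:36}
add bravo (priority 52) → {victor:36, bravo:52}
dequeue next → victor; now {bravo:52}
dequeue next → bravo; now {}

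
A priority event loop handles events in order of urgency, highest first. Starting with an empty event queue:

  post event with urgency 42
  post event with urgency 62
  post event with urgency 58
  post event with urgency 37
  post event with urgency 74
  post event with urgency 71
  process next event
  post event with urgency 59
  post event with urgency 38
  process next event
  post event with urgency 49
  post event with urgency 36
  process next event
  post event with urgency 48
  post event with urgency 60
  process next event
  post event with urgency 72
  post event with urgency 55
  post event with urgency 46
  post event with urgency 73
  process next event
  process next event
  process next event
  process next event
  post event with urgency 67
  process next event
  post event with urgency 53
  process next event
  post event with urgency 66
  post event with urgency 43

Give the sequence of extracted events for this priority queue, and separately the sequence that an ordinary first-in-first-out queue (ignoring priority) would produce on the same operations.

priority queue: 74 → 71 → 62 → 60 → 73 → 72 → 59 → 58 → 67 → 55; FIFO queue: 42, 62, 58, 37, 74, 71, 59, 38, 49, 36

insert 42 → {42}
insert 62 → {62, 42}
insert 58 → {62, 58, 42}
insert 37 → {62, 58, 42, 37}
insert 74 → {74, 62, 58, 42, 37}
insert 71 → {74, 71, 62, 58, 42, 37}
process next event → 74; now {71, 62, 58, 42, 37}
insert 59 → {71, 62, 59, 58, 42, 37}
insert 38 → {71, 62, 59, 58, 42, 38, 37}
process next event → 71; now {62, 59, 58, 42, 38, 37}
insert 49 → {62, 59, 58, 49, 42, 38, 37}
insert 36 → {62, 59, 58, 49, 42, 38, 37, 36}
process next event → 62; now {59, 58, 49, 42, 38, 37, 36}
insert 48 → {59, 58, 49, 48, 42, 38, 37, 36}
insert 60 → {60, 59, 58, 49, 48, 42, 38, 37, 36}
process next event → 60; now {59, 58, 49, 48, 42, 38, 37, 36}
insert 72 → {72, 59, 58, 49, 48, 42, 38, 37, 36}
insert 55 → {72, 59, 58, 55, 49, 48, 42, 38, 37, 36}
insert 46 → {72, 59, 58, 55, 49, 48, 46, 42, 38, 37, 36}
insert 73 → {73, 72, 59, 58, 55, 49, 48, 46, 42, 38, 37, 36}
process next event → 73; now {72, 59, 58, 55, 49, 48, 46, 42, 38, 37, 36}
process next event → 72; now {59, 58, 55, 49, 48, 46, 42, 38, 37, 36}
process next event → 59; now {58, 55, 49, 48, 46, 42, 38, 37, 36}
process next event → 58; now {55, 49, 48, 46, 42, 38, 37, 36}
insert 67 → {67, 55, 49, 48, 46, 42, 38, 37, 36}
process next event → 67; now {55, 49, 48, 46, 42, 38, 37, 36}
insert 53 → {55, 53, 49, 48, 46, 42, 38, 37, 36}
process next event → 55; now {53, 49, 48, 46, 42, 38, 37, 36}
insert 66 → {66, 53, 49, 48, 46, 42, 38, 37, 36}
insert 43 → {66, 53, 49, 48, 46, 43, 42, 38, 37, 36}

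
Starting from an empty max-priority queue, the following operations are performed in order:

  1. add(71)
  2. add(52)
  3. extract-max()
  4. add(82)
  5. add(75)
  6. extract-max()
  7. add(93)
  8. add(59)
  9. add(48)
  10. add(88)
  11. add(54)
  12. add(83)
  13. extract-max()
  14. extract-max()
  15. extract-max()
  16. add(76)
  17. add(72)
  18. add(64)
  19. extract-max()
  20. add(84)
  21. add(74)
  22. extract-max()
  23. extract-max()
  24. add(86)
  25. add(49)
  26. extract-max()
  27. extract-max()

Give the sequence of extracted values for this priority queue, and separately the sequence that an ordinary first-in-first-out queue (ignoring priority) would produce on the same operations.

insert 71 → {71}
insert 52 → {71, 52}
extract-max → 71; now {52}
insert 82 → {82, 52}
insert 75 → {82, 75, 52}
extract-max → 82; now {75, 52}
insert 93 → {93, 75, 52}
insert 59 → {93, 75, 59, 52}
insert 48 → {93, 75, 59, 52, 48}
insert 88 → {93, 88, 75, 59, 52, 48}
insert 54 → {93, 88, 75, 59, 54, 52, 48}
insert 83 → {93, 88, 83, 75, 59, 54, 52, 48}
extract-max → 93; now {88, 83, 75, 59, 54, 52, 48}
extract-max → 88; now {83, 75, 59, 54, 52, 48}
extract-max → 83; now {75, 59, 54, 52, 48}
insert 76 → {76, 75, 59, 54, 52, 48}
insert 72 → {76, 75, 72, 59, 54, 52, 48}
insert 64 → {76, 75, 72, 64, 59, 54, 52, 48}
extract-max → 76; now {75, 72, 64, 59, 54, 52, 48}
insert 84 → {84, 75, 72, 64, 59, 54, 52, 48}
insert 74 → {84, 75, 74, 72, 64, 59, 54, 52, 48}
extract-max → 84; now {75, 74, 72, 64, 59, 54, 52, 48}
extract-max → 75; now {74, 72, 64, 59, 54, 52, 48}
insert 86 → {86, 74, 72, 64, 59, 54, 52, 48}
insert 49 → {86, 74, 72, 64, 59, 54, 52, 49, 48}
extract-max → 86; now {74, 72, 64, 59, 54, 52, 49, 48}
extract-max → 74; now {72, 64, 59, 54, 52, 49, 48}

priority queue: 71, 82, 93, 88, 83, 76, 84, 75, 86, 74; FIFO queue: [71, 52, 82, 75, 93, 59, 48, 88, 54, 83]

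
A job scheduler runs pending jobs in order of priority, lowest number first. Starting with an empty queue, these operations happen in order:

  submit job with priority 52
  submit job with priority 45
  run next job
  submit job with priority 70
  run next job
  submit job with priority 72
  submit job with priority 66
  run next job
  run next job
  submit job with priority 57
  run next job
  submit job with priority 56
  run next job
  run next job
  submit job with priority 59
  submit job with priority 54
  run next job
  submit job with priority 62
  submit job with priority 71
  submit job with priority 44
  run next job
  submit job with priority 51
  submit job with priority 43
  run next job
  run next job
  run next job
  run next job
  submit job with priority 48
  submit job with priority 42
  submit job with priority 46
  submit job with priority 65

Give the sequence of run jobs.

45, 52, 66, 70, 57, 56, 72, 54, 44, 43, 51, 59, 62

insert 52 → {52}
insert 45 → {45, 52}
run next job → 45; now {52}
insert 70 → {52, 70}
run next job → 52; now {70}
insert 72 → {70, 72}
insert 66 → {66, 70, 72}
run next job → 66; now {70, 72}
run next job → 70; now {72}
insert 57 → {57, 72}
run next job → 57; now {72}
insert 56 → {56, 72}
run next job → 56; now {72}
run next job → 72; now {}
insert 59 → {59}
insert 54 → {54, 59}
run next job → 54; now {59}
insert 62 → {59, 62}
insert 71 → {59, 62, 71}
insert 44 → {44, 59, 62, 71}
run next job → 44; now {59, 62, 71}
insert 51 → {51, 59, 62, 71}
insert 43 → {43, 51, 59, 62, 71}
run next job → 43; now {51, 59, 62, 71}
run next job → 51; now {59, 62, 71}
run next job → 59; now {62, 71}
run next job → 62; now {71}
insert 48 → {48, 71}
insert 42 → {42, 48, 71}
insert 46 → {42, 46, 48, 71}
insert 65 → {42, 46, 48, 65, 71}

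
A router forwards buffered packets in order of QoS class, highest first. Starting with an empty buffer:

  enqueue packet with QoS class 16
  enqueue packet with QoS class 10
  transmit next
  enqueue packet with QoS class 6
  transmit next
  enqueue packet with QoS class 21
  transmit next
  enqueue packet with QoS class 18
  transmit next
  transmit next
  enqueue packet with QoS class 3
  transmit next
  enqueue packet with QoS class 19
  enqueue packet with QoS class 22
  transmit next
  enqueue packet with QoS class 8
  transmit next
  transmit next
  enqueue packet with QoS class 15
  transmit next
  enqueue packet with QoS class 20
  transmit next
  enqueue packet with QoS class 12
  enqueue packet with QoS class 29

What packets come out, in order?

insert 16 → {16}
insert 10 → {16, 10}
transmit next → 16; now {10}
insert 6 → {10, 6}
transmit next → 10; now {6}
insert 21 → {21, 6}
transmit next → 21; now {6}
insert 18 → {18, 6}
transmit next → 18; now {6}
transmit next → 6; now {}
insert 3 → {3}
transmit next → 3; now {}
insert 19 → {19}
insert 22 → {22, 19}
transmit next → 22; now {19}
insert 8 → {19, 8}
transmit next → 19; now {8}
transmit next → 8; now {}
insert 15 → {15}
transmit next → 15; now {}
insert 20 → {20}
transmit next → 20; now {}
insert 12 → {12}
insert 29 → {29, 12}

16, 10, 21, 18, 6, 3, 22, 19, 8, 15, 20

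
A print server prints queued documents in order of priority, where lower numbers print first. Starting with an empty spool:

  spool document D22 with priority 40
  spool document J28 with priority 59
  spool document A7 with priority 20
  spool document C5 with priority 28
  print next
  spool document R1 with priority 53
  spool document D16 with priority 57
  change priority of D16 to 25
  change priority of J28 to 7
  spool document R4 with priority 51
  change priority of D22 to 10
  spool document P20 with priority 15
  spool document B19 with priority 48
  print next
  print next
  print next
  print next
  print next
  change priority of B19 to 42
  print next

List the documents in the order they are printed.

A7, J28, D22, P20, D16, C5, B19

add D22 (priority 40) → {D22:40}
add J28 (priority 59) → {D22:40, J28:59}
add A7 (priority 20) → {A7:20, D22:40, J28:59}
add C5 (priority 28) → {A7:20, C5:28, D22:40, J28:59}
print next → A7; now {C5:28, D22:40, J28:59}
add R1 (priority 53) → {C5:28, D22:40, R1:53, J28:59}
add D16 (priority 57) → {C5:28, D22:40, R1:53, D16:57, J28:59}
update D16 to priority 25 → {D16:25, C5:28, D22:40, R1:53, J28:59}
update J28 to priority 7 → {J28:7, D16:25, C5:28, D22:40, R1:53}
add R4 (priority 51) → {J28:7, D16:25, C5:28, D22:40, R4:51, R1:53}
update D22 to priority 10 → {J28:7, D22:10, D16:25, C5:28, R4:51, R1:53}
add P20 (priority 15) → {J28:7, D22:10, P20:15, D16:25, C5:28, R4:51, R1:53}
add B19 (priority 48) → {J28:7, D22:10, P20:15, D16:25, C5:28, B19:48, R4:51, R1:53}
print next → J28; now {D22:10, P20:15, D16:25, C5:28, B19:48, R4:51, R1:53}
print next → D22; now {P20:15, D16:25, C5:28, B19:48, R4:51, R1:53}
print next → P20; now {D16:25, C5:28, B19:48, R4:51, R1:53}
print next → D16; now {C5:28, B19:48, R4:51, R1:53}
print next → C5; now {B19:48, R4:51, R1:53}
update B19 to priority 42 → {B19:42, R4:51, R1:53}
print next → B19; now {R4:51, R1:53}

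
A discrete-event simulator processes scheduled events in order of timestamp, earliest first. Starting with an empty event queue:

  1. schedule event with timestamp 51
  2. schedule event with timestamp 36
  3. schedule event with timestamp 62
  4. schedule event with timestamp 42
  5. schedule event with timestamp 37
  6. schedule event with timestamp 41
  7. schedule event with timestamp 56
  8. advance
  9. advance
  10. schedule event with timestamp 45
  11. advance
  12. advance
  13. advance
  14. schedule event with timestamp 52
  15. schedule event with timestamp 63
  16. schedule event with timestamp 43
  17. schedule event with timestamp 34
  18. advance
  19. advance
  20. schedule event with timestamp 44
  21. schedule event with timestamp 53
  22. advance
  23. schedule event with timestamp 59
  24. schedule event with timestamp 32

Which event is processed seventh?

43

insert 51 → {51}
insert 36 → {36, 51}
insert 62 → {36, 51, 62}
insert 42 → {36, 42, 51, 62}
insert 37 → {36, 37, 42, 51, 62}
insert 41 → {36, 37, 41, 42, 51, 62}
insert 56 → {36, 37, 41, 42, 51, 56, 62}
advance → 36; now {37, 41, 42, 51, 56, 62}
advance → 37; now {41, 42, 51, 56, 62}
insert 45 → {41, 42, 45, 51, 56, 62}
advance → 41; now {42, 45, 51, 56, 62}
advance → 42; now {45, 51, 56, 62}
advance → 45; now {51, 56, 62}
insert 52 → {51, 52, 56, 62}
insert 63 → {51, 52, 56, 62, 63}
insert 43 → {43, 51, 52, 56, 62, 63}
insert 34 → {34, 43, 51, 52, 56, 62, 63}
advance → 34; now {43, 51, 52, 56, 62, 63}
advance → 43; now {51, 52, 56, 62, 63}
insert 44 → {44, 51, 52, 56, 62, 63}
insert 53 → {44, 51, 52, 53, 56, 62, 63}
advance → 44; now {51, 52, 53, 56, 62, 63}
insert 59 → {51, 52, 53, 56, 59, 62, 63}
insert 32 → {32, 51, 52, 53, 56, 59, 62, 63}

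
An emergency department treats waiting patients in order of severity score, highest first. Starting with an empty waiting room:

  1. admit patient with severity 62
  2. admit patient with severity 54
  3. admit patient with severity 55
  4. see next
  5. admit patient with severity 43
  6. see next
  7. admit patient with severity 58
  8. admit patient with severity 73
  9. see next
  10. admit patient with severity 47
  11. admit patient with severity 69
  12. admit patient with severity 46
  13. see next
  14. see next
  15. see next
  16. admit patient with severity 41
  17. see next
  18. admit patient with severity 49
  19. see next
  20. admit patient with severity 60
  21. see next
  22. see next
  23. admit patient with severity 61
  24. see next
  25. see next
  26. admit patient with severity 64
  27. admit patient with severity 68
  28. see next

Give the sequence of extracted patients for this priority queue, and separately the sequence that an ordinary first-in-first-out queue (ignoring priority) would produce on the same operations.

insert 62 → {62}
insert 54 → {62, 54}
insert 55 → {62, 55, 54}
see next → 62; now {55, 54}
insert 43 → {55, 54, 43}
see next → 55; now {54, 43}
insert 58 → {58, 54, 43}
insert 73 → {73, 58, 54, 43}
see next → 73; now {58, 54, 43}
insert 47 → {58, 54, 47, 43}
insert 69 → {69, 58, 54, 47, 43}
insert 46 → {69, 58, 54, 47, 46, 43}
see next → 69; now {58, 54, 47, 46, 43}
see next → 58; now {54, 47, 46, 43}
see next → 54; now {47, 46, 43}
insert 41 → {47, 46, 43, 41}
see next → 47; now {46, 43, 41}
insert 49 → {49, 46, 43, 41}
see next → 49; now {46, 43, 41}
insert 60 → {60, 46, 43, 41}
see next → 60; now {46, 43, 41}
see next → 46; now {43, 41}
insert 61 → {61, 43, 41}
see next → 61; now {43, 41}
see next → 43; now {41}
insert 64 → {64, 41}
insert 68 → {68, 64, 41}
see next → 68; now {64, 41}

priority queue: 62, 55, 73, 69, 58, 54, 47, 49, 60, 46, 61, 43, 68; FIFO queue: 62 → 54 → 55 → 43 → 58 → 73 → 47 → 69 → 46 → 41 → 49 → 60 → 61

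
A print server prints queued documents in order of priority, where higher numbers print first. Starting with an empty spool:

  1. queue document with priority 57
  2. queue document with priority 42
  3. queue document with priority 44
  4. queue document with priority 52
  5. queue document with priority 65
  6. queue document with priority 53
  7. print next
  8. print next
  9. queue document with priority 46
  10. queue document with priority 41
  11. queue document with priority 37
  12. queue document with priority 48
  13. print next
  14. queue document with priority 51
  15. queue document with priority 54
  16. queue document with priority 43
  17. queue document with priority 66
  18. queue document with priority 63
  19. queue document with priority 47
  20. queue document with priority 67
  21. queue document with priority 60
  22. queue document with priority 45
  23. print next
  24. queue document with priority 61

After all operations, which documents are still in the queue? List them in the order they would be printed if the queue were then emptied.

insert 57 → {57}
insert 42 → {57, 42}
insert 44 → {57, 44, 42}
insert 52 → {57, 52, 44, 42}
insert 65 → {65, 57, 52, 44, 42}
insert 53 → {65, 57, 53, 52, 44, 42}
print next → 65; now {57, 53, 52, 44, 42}
print next → 57; now {53, 52, 44, 42}
insert 46 → {53, 52, 46, 44, 42}
insert 41 → {53, 52, 46, 44, 42, 41}
insert 37 → {53, 52, 46, 44, 42, 41, 37}
insert 48 → {53, 52, 48, 46, 44, 42, 41, 37}
print next → 53; now {52, 48, 46, 44, 42, 41, 37}
insert 51 → {52, 51, 48, 46, 44, 42, 41, 37}
insert 54 → {54, 52, 51, 48, 46, 44, 42, 41, 37}
insert 43 → {54, 52, 51, 48, 46, 44, 43, 42, 41, 37}
insert 66 → {66, 54, 52, 51, 48, 46, 44, 43, 42, 41, 37}
insert 63 → {66, 63, 54, 52, 51, 48, 46, 44, 43, 42, 41, 37}
insert 47 → {66, 63, 54, 52, 51, 48, 47, 46, 44, 43, 42, 41, 37}
insert 67 → {67, 66, 63, 54, 52, 51, 48, 47, 46, 44, 43, 42, 41, 37}
insert 60 → {67, 66, 63, 60, 54, 52, 51, 48, 47, 46, 44, 43, 42, 41, 37}
insert 45 → {67, 66, 63, 60, 54, 52, 51, 48, 47, 46, 45, 44, 43, 42, 41, 37}
print next → 67; now {66, 63, 60, 54, 52, 51, 48, 47, 46, 45, 44, 43, 42, 41, 37}
insert 61 → {66, 63, 61, 60, 54, 52, 51, 48, 47, 46, 45, 44, 43, 42, 41, 37}

[66, 63, 61, 60, 54, 52, 51, 48, 47, 46, 45, 44, 43, 42, 41, 37]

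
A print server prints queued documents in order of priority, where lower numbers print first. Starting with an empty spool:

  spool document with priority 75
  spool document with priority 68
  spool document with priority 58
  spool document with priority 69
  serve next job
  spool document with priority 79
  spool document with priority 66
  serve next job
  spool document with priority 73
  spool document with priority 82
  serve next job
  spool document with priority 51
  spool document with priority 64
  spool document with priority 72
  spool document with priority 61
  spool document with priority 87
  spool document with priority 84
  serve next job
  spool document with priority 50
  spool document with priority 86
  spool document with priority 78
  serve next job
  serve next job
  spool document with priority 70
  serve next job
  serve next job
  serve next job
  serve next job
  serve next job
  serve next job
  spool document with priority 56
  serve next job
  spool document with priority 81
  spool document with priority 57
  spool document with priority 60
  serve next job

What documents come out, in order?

insert 75 → {75}
insert 68 → {68, 75}
insert 58 → {58, 68, 75}
insert 69 → {58, 68, 69, 75}
serve next job → 58; now {68, 69, 75}
insert 79 → {68, 69, 75, 79}
insert 66 → {66, 68, 69, 75, 79}
serve next job → 66; now {68, 69, 75, 79}
insert 73 → {68, 69, 73, 75, 79}
insert 82 → {68, 69, 73, 75, 79, 82}
serve next job → 68; now {69, 73, 75, 79, 82}
insert 51 → {51, 69, 73, 75, 79, 82}
insert 64 → {51, 64, 69, 73, 75, 79, 82}
insert 72 → {51, 64, 69, 72, 73, 75, 79, 82}
insert 61 → {51, 61, 64, 69, 72, 73, 75, 79, 82}
insert 87 → {51, 61, 64, 69, 72, 73, 75, 79, 82, 87}
insert 84 → {51, 61, 64, 69, 72, 73, 75, 79, 82, 84, 87}
serve next job → 51; now {61, 64, 69, 72, 73, 75, 79, 82, 84, 87}
insert 50 → {50, 61, 64, 69, 72, 73, 75, 79, 82, 84, 87}
insert 86 → {50, 61, 64, 69, 72, 73, 75, 79, 82, 84, 86, 87}
insert 78 → {50, 61, 64, 69, 72, 73, 75, 78, 79, 82, 84, 86, 87}
serve next job → 50; now {61, 64, 69, 72, 73, 75, 78, 79, 82, 84, 86, 87}
serve next job → 61; now {64, 69, 72, 73, 75, 78, 79, 82, 84, 86, 87}
insert 70 → {64, 69, 70, 72, 73, 75, 78, 79, 82, 84, 86, 87}
serve next job → 64; now {69, 70, 72, 73, 75, 78, 79, 82, 84, 86, 87}
serve next job → 69; now {70, 72, 73, 75, 78, 79, 82, 84, 86, 87}
serve next job → 70; now {72, 73, 75, 78, 79, 82, 84, 86, 87}
serve next job → 72; now {73, 75, 78, 79, 82, 84, 86, 87}
serve next job → 73; now {75, 78, 79, 82, 84, 86, 87}
serve next job → 75; now {78, 79, 82, 84, 86, 87}
insert 56 → {56, 78, 79, 82, 84, 86, 87}
serve next job → 56; now {78, 79, 82, 84, 86, 87}
insert 81 → {78, 79, 81, 82, 84, 86, 87}
insert 57 → {57, 78, 79, 81, 82, 84, 86, 87}
insert 60 → {57, 60, 78, 79, 81, 82, 84, 86, 87}
serve next job → 57; now {60, 78, 79, 81, 82, 84, 86, 87}

[58, 66, 68, 51, 50, 61, 64, 69, 70, 72, 73, 75, 56, 57]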